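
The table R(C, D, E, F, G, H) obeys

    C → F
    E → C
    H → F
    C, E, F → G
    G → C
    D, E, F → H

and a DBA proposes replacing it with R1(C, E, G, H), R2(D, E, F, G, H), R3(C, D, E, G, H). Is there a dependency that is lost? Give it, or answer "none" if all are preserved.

Check C → F: no single fragment contains all of {C, F}, and the restricted closure of {C} across the fragments never reaches {F}.
E → C is preserved.
H → F is preserved.
C, E, F → G is preserved.
G → C is preserved.
D, E, F → H is preserved.

C → F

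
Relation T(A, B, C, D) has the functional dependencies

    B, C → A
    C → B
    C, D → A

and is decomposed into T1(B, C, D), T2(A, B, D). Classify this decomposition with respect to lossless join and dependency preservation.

Lossless test: (B, D)⁺ = {B, D}, which is a superkey of neither fragment — lossy.
Dependency preservation: the restricted closure of {B, C} across the fragments never reaches {A}, so B, C → A cannot be enforced without a join — not preserved.

lossy and not dependency-preserving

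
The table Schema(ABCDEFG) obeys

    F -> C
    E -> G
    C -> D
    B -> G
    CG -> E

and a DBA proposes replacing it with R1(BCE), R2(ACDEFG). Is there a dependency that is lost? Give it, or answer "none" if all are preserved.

Check B → G: no single fragment contains all of {BG}, and the restricted closure of {B} across the fragments never reaches {G}.
F → C is preserved.
E → G is preserved.
C → D is preserved.
CG → E is preserved.

B -> G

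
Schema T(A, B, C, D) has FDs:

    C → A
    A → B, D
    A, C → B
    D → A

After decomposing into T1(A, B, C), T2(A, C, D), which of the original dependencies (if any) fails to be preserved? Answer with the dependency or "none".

C → A lies within T1.
A → B, D: restricted closure across fragments reaches B, D.
A, C → B lies within T1.
D → A lies within T2.
Every dependency is enforceable on the fragments, so the decomposition is dependency-preserving.

none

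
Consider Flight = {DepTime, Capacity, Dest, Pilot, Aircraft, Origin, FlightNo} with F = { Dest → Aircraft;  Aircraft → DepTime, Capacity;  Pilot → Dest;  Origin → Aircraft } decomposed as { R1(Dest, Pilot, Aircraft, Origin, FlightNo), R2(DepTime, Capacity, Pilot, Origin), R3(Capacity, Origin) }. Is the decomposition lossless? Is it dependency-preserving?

lossless but not dependency-preserving

Lossless test (chase): Rows 1 and 2 agree on Pilot; apply Pilot→Dest and equate their Dest entries. Rows 1 and 2 agree on Origin; apply Origin→Aircraft and equate their Aircraft entries. Rows 1 and 3 agree on Origin; apply Origin→Aircraft and equate their Aircraft entries. Rows 1 and 2 agree on Aircraft; apply Aircraft→DepTime, Capacity and equate their DepTime, Capacity entries. Rows 1 and 3 agree on Aircraft; apply Aircraft→DepTime, Capacity and equate their DepTime, Capacity entries. Row 1 is now all distinguished symbols — the join is lossless.
Dependency preservation: the restricted closure of {Aircraft} across the fragments never reaches {DepTime, Capacity}, so Aircraft → DepTime, Capacity cannot be enforced without a join — not preserved.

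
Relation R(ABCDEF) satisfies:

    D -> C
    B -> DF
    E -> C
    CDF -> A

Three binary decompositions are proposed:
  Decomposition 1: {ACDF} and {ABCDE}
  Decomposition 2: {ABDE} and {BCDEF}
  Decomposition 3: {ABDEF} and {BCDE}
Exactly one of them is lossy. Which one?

Decomposition 1: common = {ACD}, closure = {ACD} → lossy.
Decomposition 2: common = {BDE}, closure = {ABCDEF} → lossless.
Decomposition 3: common = {BDE}, closure = {ABCDEF} → lossless.

Decomposition 1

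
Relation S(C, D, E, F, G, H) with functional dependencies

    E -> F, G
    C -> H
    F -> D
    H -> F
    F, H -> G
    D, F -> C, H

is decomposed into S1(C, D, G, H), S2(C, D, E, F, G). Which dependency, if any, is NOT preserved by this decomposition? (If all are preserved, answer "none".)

none

E → F, G lies within S2.
C → H lies within S1.
F → D lies within S2.
H → F: restricted closure across fragments reaches F.
F, H → G: restricted closure across fragments reaches G.
D, F → C, H: restricted closure across fragments reaches C, H.
Every dependency is enforceable on the fragments, so the decomposition is dependency-preserving.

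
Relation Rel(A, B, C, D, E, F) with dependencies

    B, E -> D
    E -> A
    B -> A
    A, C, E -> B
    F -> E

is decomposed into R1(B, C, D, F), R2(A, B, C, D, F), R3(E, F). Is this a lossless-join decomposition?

Chase test. Columns are A, B, C, D, E, F; row i has aⱼ where attribute j ∈ Ri, else bᵢⱼ.
Initial tableau (one row per fragment):
  row 1: b11 a2 a3 a4 b15 a6
  row 2: a1 a2 a3 a4 b25 a6
  row 3: b31 b32 b33 b34 a5 a6
Rows 1 and 2 agree on B; apply B→A and equate their A entries.
Rows 1 and 2 agree on F; apply F→E and equate their E entries.
Rows 1 and 3 agree on F; apply F→E and equate their E entries.
Rows 1 and 3 agree on E; apply E→A and equate their A entries.
Row 1 is now all distinguished symbols — the join is lossless.

Yes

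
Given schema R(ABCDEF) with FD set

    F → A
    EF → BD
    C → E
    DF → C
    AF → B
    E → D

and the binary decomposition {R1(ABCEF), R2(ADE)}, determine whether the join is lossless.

Yes

Common attributes: R1 ∩ R2 = {AE}.
Closure of {AE}: E → D applies, adding D. So (AE)⁺ = {ADE}.
This closure contains every attribute of R2, so R1 ∩ R2 → R2. The join is lossless.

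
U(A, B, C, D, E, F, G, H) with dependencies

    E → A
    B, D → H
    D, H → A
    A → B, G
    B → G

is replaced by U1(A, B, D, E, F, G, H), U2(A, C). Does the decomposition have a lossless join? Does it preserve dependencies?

Lossless test: (A)⁺ = {A, B, G}, which is a superkey of neither fragment — lossy.
Dependency preservation: every FD's attributes lie within a single fragment, so each can be enforced locally — preserved.

lossy but dependency-preserving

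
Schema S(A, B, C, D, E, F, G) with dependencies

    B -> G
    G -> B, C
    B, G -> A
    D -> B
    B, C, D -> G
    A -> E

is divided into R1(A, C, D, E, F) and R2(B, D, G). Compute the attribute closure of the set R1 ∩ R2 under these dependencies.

A, B, C, D, E, G

R1 ∩ R2 = {D}.
D → B applies, adding B
B → G applies, adding G
G → B, C applies, adding C
B, G → A applies, adding A
A → E applies, adding E
Closure: {A, B, C, D, E, G}.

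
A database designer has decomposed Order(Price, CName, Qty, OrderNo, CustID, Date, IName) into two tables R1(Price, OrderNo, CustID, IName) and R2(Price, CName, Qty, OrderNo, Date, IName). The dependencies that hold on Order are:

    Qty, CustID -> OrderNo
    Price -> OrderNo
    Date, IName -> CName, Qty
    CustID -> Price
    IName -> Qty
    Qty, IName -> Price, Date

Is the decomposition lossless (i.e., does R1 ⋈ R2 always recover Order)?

Yes

Common attributes: R1 ∩ R2 = {Price, OrderNo, IName}.
Closure of {Price, OrderNo, IName}: IName → Qty applies, adding Qty; Qty, IName → Price, Date applies, adding Date; Date, IName → CName, Qty applies, adding CName. So (Price, OrderNo, IName)⁺ = {Price, CName, Qty, OrderNo, Date, IName}.
This closure contains every attribute of R2, so R1 ∩ R2 → R2. The join is lossless.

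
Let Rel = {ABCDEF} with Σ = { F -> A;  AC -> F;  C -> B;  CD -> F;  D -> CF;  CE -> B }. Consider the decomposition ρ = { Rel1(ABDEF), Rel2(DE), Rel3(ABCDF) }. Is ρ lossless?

Yes

Chase test. Columns are ABCDEF; row i has aⱼ where attribute j ∈ Reli, else bᵢⱼ.
Initial tableau (one row per fragment):
  row 1: a1 a2 b13 a4 a5 a6
  row 2: b21 b22 b23 a4 a5 b26
  row 3: a1 a2 a3 a4 b35 a6
Rows 1 and 2 agree on D; apply D→CF and equate their CF entries.
Rows 1 and 3 agree on D; apply D→CF and equate their CF entries.
Rows 1 and 2 agree on CE; apply CE→B and equate their B entries.
Rows 1 and 2 agree on F; apply F→A and equate their A entries.
Row 1 is now all distinguished symbols — the join is lossless.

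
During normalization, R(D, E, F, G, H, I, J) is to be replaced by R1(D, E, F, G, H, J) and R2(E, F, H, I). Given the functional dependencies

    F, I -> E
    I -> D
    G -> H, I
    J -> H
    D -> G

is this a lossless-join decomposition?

No

Common attributes: R1 ∩ R2 = {E, F, H}.
No dependency enlarges {E, F, H}, so (E, F, H)⁺ = {E, F, H}.
The closure contains neither all of R1 = {D, E, F, G, H, J} nor all of R2 = {E, F, H, I}, so the common attributes are not a superkey of either fragment. The join is lossy.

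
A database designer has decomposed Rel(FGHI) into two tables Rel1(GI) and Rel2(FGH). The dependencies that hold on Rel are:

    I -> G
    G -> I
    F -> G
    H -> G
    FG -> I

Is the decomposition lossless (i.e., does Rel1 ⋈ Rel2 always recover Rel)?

Common attributes: Rel1 ∩ Rel2 = {G}.
Closure of {G}: G → I applies, adding I. So (G)⁺ = {GI}.
This closure contains every attribute of Rel1, so Rel1 ∩ Rel2 → Rel1. The join is lossless.

Yes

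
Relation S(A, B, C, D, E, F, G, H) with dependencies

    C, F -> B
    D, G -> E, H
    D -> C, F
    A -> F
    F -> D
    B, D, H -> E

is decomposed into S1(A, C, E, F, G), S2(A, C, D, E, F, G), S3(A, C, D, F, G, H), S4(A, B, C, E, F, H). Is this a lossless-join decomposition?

Chase test. Columns are A, B, C, D, E, F, G, H; row i has aⱼ where attribute j ∈ Si, else bᵢⱼ.
Initial tableau (one row per fragment):
  row 1: a1 b12 a3 b14 a5 a6 a7 b18
  row 2: a1 b22 a3 a4 a5 a6 a7 b28
  row 3: a1 b32 a3 a4 b35 a6 a7 a8
  row 4: a1 a2 a3 b44 a5 a6 b47 a8
Rows 1 and 2 agree on C, F; apply C, F→B and equate their B entries.
Rows 1 and 3 agree on C, F; apply C, F→B and equate their B entries.
Rows 1 and 4 agree on C, F; apply C, F→B and equate their B entries.
Rows 2 and 3 agree on D, G; apply D, G→E, H and equate their E, H entries.
Rows 1 and 2 agree on F; apply F→D and equate their D entries.
Rows 1 and 4 agree on F; apply F→D and equate their D entries.
Rows 1 and 2 agree on D, G; apply D, G→E, H and equate their E, H entries.
Row 1 is now all distinguished symbols — the join is lossless.

Yes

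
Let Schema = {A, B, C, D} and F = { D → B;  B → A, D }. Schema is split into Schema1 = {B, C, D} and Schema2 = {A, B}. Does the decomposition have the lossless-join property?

Yes

Common attributes: Schema1 ∩ Schema2 = {B}.
Closure of {B}: B → A, D applies, adding A, D. So (B)⁺ = {A, B, D}.
This closure contains every attribute of Schema2, so Schema1 ∩ Schema2 → Schema2. The join is lossless.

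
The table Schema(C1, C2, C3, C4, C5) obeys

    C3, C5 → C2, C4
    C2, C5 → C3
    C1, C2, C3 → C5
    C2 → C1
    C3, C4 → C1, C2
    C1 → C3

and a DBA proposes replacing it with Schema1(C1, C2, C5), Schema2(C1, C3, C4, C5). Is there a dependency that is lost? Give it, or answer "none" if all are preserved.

none

C3, C5 → C2, C4: restricted closure across fragments reaches C2, C4.
C2, C5 → C3: restricted closure across fragments reaches C3.
C1, C2, C3 → C5: restricted closure across fragments reaches C5.
C2 → C1 lies within Schema1.
C3, C4 → C1, C2: restricted closure across fragments reaches C1, C2.
C1 → C3 lies within Schema2.
Every dependency is enforceable on the fragments, so the decomposition is dependency-preserving.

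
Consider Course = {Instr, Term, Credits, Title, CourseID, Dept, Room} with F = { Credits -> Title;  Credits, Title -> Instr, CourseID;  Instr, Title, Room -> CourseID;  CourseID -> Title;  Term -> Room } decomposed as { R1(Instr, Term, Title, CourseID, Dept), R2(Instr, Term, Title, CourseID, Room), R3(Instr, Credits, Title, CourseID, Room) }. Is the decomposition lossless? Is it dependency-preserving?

lossy but dependency-preserving

Lossless test (chase): Rows 1 and 2 agree on Term; apply Term→Room and equate their Room entries. No row becomes fully distinguished — the join is lossy.
Dependency preservation: every FD's attributes lie within a single fragment, so each can be enforced locally — preserved.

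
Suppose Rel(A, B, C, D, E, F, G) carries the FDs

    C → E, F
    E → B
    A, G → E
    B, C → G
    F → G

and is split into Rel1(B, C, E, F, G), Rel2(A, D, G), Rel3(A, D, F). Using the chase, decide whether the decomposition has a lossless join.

No

Chase test. Columns are A, B, C, D, E, F, G; row i has aⱼ where attribute j ∈ Reli, else bᵢⱼ.
Initial tableau (one row per fragment):
  row 1: b11 a2 a3 b14 a5 a6 a7
  row 2: a1 b22 b23 a4 b25 b26 a7
  row 3: a1 b32 b33 a4 b35 a6 b37
Rows 1 and 3 agree on F; apply F→G and equate their G entries.
Rows 2 and 3 agree on A, G; apply A, G→E and equate their E entries.
Rows 2 and 3 agree on E; apply E→B and equate their B entries.
No row becomes fully distinguished — the join is lossy.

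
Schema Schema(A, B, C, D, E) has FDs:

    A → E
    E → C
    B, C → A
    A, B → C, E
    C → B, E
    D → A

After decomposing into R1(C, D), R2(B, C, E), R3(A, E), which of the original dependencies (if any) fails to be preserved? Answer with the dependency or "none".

none

A → E lies within R3.
E → C lies within R2.
B, C → A: restricted closure across fragments reaches A.
A, B → C, E: restricted closure across fragments reaches C, E.
C → B, E lies within R2.
D → A: restricted closure across fragments reaches A.
Every dependency is enforceable on the fragments, so the decomposition is dependency-preserving.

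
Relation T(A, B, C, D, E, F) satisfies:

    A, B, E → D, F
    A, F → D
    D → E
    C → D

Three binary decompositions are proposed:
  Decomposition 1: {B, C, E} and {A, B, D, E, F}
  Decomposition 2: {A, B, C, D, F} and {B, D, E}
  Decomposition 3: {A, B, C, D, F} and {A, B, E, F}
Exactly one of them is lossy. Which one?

Decomposition 1

Decomposition 1: common = {B, E}, closure = {B, E} → lossy.
Decomposition 2: common = {B, D}, closure = {B, D, E} → lossless.
Decomposition 3: common = {A, B, F}, closure = {A, B, D, E, F} → lossless.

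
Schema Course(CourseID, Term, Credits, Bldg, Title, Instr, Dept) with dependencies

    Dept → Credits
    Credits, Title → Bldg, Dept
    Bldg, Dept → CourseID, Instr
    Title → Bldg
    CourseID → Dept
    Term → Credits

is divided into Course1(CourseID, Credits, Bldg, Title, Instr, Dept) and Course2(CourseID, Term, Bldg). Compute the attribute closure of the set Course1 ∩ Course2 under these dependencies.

CourseID, Credits, Bldg, Instr, Dept

Course1 ∩ Course2 = {CourseID, Bldg}.
CourseID → Dept applies, adding Dept
Dept → Credits applies, adding Credits
Bldg, Dept → CourseID, Instr applies, adding Instr
Closure: {CourseID, Credits, Bldg, Instr, Dept}.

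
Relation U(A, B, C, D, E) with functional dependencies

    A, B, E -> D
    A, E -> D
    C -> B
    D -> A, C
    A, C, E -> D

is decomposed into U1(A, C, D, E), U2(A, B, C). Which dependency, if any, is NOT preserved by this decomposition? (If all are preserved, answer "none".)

none

A, B, E → D: restricted closure across fragments reaches D.
A, E → D lies within U1.
C → B lies within U2.
D → A, C lies within U1.
A, C, E → D lies within U1.
Every dependency is enforceable on the fragments, so the decomposition is dependency-preserving.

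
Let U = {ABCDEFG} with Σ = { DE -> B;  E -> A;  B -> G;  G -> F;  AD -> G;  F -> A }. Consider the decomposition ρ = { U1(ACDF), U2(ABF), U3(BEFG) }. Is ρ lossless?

Chase test. Columns are ABCDEFG; row i has aⱼ where attribute j ∈ Ui, else bᵢⱼ.
Initial tableau (one row per fragment):
  row 1: a1 b12 a3 a4 b15 a6 b17
  row 2: a1 a2 b23 b24 b25 a6 b27
  row 3: b31 a2 b33 b34 a5 a6 a7
Rows 2 and 3 agree on B; apply B→G and equate their G entries.
Rows 1 and 3 agree on F; apply F→A and equate their A entries.
No row becomes fully distinguished — the join is lossy.

No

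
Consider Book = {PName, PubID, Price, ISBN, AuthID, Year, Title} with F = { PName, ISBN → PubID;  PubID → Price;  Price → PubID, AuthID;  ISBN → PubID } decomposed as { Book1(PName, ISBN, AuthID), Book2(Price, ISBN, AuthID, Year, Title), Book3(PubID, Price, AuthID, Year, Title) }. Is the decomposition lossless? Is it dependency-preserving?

lossy but dependency-preserving

Lossless test (chase): Rows 2 and 3 agree on Price; apply Price→PubID, AuthID and equate their PubID, AuthID entries. Rows 1 and 2 agree on ISBN; apply ISBN→PubID and equate their PubID entries. Rows 1 and 2 agree on PubID; apply PubID→Price and equate their Price entries. No row becomes fully distinguished — the join is lossy.
Dependency preservation: PName, ISBN → PubID; ISBN → PubID are not contained in any single fragment, but the restricted closure of each left-hand side across the fragments still reaches the right-hand side; the remaining FDs each lie inside some fragment. All dependencies are preserved.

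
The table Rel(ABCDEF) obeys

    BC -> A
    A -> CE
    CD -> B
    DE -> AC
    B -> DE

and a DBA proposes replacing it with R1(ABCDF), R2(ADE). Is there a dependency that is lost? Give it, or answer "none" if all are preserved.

BC → A lies within R1.
A → CE: restricted closure across fragments reaches CE.
CD → B lies within R1.
DE → AC: restricted closure across fragments reaches AC.
B → DE: restricted closure across fragments reaches DE.
Every dependency is enforceable on the fragments, so the decomposition is dependency-preserving.

none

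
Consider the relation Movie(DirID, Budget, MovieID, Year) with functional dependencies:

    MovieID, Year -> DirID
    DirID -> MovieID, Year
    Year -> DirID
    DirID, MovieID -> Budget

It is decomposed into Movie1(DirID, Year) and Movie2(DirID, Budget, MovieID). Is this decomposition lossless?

Common attributes: Movie1 ∩ Movie2 = {DirID}.
Closure of {DirID}: DirID → MovieID, Year applies, adding MovieID, Year; DirID, MovieID → Budget applies, adding Budget. So (DirID)⁺ = {DirID, Budget, MovieID, Year}.
This closure contains every attribute of Movie1, so Movie1 ∩ Movie2 → Movie1. The join is lossless.

Yes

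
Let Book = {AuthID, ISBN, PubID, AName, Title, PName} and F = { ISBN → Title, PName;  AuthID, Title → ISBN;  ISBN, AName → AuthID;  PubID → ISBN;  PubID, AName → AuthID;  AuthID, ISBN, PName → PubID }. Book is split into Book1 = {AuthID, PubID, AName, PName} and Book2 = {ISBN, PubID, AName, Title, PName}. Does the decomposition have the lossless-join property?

Common attributes: Book1 ∩ Book2 = {PubID, AName, PName}.
Closure of {PubID, AName, PName}: PubID → ISBN applies, adding ISBN; PubID, AName → AuthID applies, adding AuthID; ISBN → Title, PName applies, adding Title. So (PubID, AName, PName)⁺ = {AuthID, ISBN, PubID, AName, Title, PName}.
This closure contains every attribute of Book1, so Book1 ∩ Book2 → Book1. The join is lossless.

Yes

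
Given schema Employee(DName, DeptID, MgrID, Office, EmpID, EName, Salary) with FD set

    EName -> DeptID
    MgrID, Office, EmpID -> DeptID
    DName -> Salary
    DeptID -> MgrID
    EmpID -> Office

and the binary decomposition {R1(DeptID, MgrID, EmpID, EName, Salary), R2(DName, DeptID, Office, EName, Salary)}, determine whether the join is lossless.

Common attributes: R1 ∩ R2 = {DeptID, EName, Salary}.
Closure of {DeptID, EName, Salary}: DeptID → MgrID applies, adding MgrID. So (DeptID, EName, Salary)⁺ = {DeptID, MgrID, EName, Salary}.
The closure contains neither all of R1 = {DeptID, MgrID, EmpID, EName, Salary} nor all of R2 = {DName, DeptID, Office, EName, Salary}, so the common attributes are not a superkey of either fragment. The join is lossy.

No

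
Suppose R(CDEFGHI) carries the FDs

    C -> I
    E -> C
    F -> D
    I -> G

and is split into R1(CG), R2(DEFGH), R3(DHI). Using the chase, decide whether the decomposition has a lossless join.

No

Chase test. Columns are CDEFGHI; row i has aⱼ where attribute j ∈ Ri, else bᵢⱼ.
Initial tableau (one row per fragment):
  row 1: a1 b12 b13 b14 a5 b16 b17
  row 2: b21 a2 a3 a4 a5 a6 b27
  row 3: b31 a2 b33 b34 b35 a6 a7
No row becomes fully distinguished — the join is lossy.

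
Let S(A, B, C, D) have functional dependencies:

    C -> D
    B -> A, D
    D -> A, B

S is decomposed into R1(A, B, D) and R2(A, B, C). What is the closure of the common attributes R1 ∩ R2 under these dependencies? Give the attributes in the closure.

A, B, D

R1 ∩ R2 = {A, B}.
B → A, D applies, adding D
Closure: {A, B, D}.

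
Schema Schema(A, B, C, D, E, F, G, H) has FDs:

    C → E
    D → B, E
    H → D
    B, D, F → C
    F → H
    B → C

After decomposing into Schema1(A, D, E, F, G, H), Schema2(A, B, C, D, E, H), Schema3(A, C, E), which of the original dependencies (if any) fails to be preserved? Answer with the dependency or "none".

none

C → E lies within Schema2.
D → B, E lies within Schema2.
H → D lies within Schema1.
B, D, F → C: restricted closure across fragments reaches C.
F → H lies within Schema1.
B → C lies within Schema2.
Every dependency is enforceable on the fragments, so the decomposition is dependency-preserving.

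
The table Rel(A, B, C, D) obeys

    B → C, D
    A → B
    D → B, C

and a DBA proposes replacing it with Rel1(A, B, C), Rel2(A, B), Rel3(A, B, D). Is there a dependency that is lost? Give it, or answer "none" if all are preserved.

B → C, D: restricted closure across fragments reaches C, D.
A → B lies within Rel1.
D → B, C: restricted closure across fragments reaches B, C.
Every dependency is enforceable on the fragments, so the decomposition is dependency-preserving.

none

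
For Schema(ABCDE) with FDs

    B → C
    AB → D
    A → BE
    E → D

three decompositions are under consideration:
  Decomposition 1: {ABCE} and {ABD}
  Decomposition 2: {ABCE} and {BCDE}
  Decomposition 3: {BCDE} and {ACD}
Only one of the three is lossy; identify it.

Decomposition 3

Decomposition 1: common = {AB}, closure = {ABCDE} → lossless.
Decomposition 2: common = {BCE}, closure = {BCDE} → lossless.
Decomposition 3: common = {CD}, closure = {CD} → lossy.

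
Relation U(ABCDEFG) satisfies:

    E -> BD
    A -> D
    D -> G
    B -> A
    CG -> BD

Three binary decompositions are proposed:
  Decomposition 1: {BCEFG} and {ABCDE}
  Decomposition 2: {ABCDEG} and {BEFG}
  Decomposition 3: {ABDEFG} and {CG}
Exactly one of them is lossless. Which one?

Decomposition 1: common = {BCE}, closure = {ABCDEG} → lossless.
Decomposition 2: common = {BEG}, closure = {ABDEG} → lossy.
Decomposition 3: common = {G}, closure = {G} → lossy.

Decomposition 1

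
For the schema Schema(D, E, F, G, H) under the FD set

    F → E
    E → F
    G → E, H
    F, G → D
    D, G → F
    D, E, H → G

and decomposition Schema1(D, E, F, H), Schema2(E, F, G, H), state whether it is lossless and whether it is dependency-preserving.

Lossless test: (E, F, H)⁺ = {E, F, H}, which is a superkey of neither fragment — lossy.
Dependency preservation: the restricted closure of {F, G} across the fragments never reaches {D}, so F, G → D cannot be enforced without a join — not preserved.

lossy and not dependency-preserving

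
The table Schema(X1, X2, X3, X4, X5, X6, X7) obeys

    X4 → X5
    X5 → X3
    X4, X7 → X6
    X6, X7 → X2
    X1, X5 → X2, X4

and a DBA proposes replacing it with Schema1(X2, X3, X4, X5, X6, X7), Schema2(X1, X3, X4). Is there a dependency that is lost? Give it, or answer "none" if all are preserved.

Check X1, X5 → X2, X4: no single fragment contains all of {X1, X2, X4, X5}, and the restricted closure of {X1, X5} across the fragments never reaches {X2, X4}.
X4 → X5 is preserved.
X5 → X3 is preserved.
X4, X7 → X6 is preserved.
X6, X7 → X2 is preserved.

X1, X5 → X2, X4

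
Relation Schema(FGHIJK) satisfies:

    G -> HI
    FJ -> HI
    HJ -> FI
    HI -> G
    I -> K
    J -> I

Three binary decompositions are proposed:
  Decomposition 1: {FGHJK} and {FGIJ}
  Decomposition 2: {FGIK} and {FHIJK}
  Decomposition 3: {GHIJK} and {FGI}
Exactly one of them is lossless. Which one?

Decomposition 1: common = {FGJ}, closure = {FGHIJK} → lossless.
Decomposition 2: common = {FIK}, closure = {FIK} → lossy.
Decomposition 3: common = {GI}, closure = {GHIK} → lossy.

Decomposition 1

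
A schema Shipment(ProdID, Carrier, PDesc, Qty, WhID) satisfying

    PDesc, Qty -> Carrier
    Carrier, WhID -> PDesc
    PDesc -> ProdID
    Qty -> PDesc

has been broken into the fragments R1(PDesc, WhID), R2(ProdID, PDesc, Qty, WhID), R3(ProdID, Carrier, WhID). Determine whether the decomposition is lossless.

Chase test. Columns are ProdID, Carrier, PDesc, Qty, WhID; row i has aⱼ where attribute j ∈ Ri, else bᵢⱼ.
Initial tableau (one row per fragment):
  row 1: b11 b12 a3 b14 a5
  row 2: a1 b22 a3 a4 a5
  row 3: a1 a2 b33 b34 a5
Rows 1 and 2 agree on PDesc; apply PDesc→ProdID and equate their ProdID entries.
No row becomes fully distinguished — the join is lossy.

No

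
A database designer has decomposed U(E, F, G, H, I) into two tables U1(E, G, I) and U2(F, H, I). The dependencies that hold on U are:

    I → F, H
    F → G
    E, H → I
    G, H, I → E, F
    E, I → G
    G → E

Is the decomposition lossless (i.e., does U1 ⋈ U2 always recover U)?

Yes

Common attributes: U1 ∩ U2 = {I}.
Closure of {I}: I → F, H applies, adding F, H; F → G applies, adding G; G, H, I → E, F applies, adding E. So (I)⁺ = {E, F, G, H, I}.
This closure contains every attribute of U1, so U1 ∩ U2 → U1. The join is lossless.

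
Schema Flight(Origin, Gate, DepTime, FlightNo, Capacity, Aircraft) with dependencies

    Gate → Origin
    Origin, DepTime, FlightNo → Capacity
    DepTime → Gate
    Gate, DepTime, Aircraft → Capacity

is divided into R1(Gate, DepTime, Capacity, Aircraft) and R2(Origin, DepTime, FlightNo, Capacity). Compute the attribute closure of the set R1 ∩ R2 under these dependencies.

R1 ∩ R2 = {DepTime, Capacity}.
DepTime → Gate applies, adding Gate
Gate → Origin applies, adding Origin
Closure: {Origin, Gate, DepTime, Capacity}.

Origin, Gate, DepTime, Capacity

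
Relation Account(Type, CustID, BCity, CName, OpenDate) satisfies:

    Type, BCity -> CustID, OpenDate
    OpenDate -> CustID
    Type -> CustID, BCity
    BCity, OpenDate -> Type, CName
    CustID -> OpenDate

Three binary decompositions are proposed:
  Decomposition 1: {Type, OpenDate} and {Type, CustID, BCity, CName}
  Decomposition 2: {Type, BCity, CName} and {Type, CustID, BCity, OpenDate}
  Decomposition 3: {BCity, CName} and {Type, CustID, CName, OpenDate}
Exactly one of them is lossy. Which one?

Decomposition 1: common = {Type}, closure = {Type, CustID, BCity, CName, OpenDate} → lossless.
Decomposition 2: common = {Type, BCity}, closure = {Type, CustID, BCity, CName, OpenDate} → lossless.
Decomposition 3: common = {CName}, closure = {CName} → lossy.

Decomposition 3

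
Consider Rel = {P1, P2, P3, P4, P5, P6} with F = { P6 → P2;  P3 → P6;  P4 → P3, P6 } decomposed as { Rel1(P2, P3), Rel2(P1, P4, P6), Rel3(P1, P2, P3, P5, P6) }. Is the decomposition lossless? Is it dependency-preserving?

lossy and not dependency-preserving

Lossless test (chase): Rows 2 and 3 agree on P6; apply P6→P2 and equate their P2 entries. Rows 1 and 3 agree on P3; apply P3→P6 and equate their P6 entries. No row becomes fully distinguished — the join is lossy.
Dependency preservation: the restricted closure of {P4} across the fragments never reaches {P3, P6}, so P4 → P3, P6 cannot be enforced without a join — not preserved.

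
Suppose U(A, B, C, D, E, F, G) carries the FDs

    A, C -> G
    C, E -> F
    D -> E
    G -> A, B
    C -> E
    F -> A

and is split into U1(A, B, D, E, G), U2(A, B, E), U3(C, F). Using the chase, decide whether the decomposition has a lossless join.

No

Chase test. Columns are A, B, C, D, E, F, G; row i has aⱼ where attribute j ∈ Ui, else bᵢⱼ.
Initial tableau (one row per fragment):
  row 1: a1 a2 b13 a4 a5 b16 a7
  row 2: a1 a2 b23 b24 a5 b26 b27
  row 3: b31 b32 a3 b34 b35 a6 b37
No row becomes fully distinguished — the join is lossy.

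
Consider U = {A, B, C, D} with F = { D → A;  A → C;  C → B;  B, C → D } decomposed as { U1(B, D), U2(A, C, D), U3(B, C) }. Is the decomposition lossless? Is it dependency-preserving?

lossless and dependency-preserving

Lossless test (chase): Rows 1 and 2 agree on D; apply D→A and equate their A entries. Rows 1 and 2 agree on A; apply A→C and equate their C entries. Rows 1 and 2 agree on C; apply C→B and equate their B entries. Rows 1 and 3 agree on B, C; apply B, C→D and equate their D entries. Rows 1 and 3 agree on D; apply D→A and equate their A entries. Row 1 is now all distinguished symbols — the join is lossless.
Dependency preservation: B, C → D is not contained in any single fragment, but the restricted closure of its left-hand side across the fragments still reaches the right-hand side; the remaining FDs each lie inside some fragment. All dependencies are preserved.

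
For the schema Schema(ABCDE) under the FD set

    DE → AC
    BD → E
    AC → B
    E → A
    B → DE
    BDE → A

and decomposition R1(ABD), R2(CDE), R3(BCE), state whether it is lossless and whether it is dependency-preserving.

Lossless test (chase): Rows 2 and 3 agree on E; apply E→A and equate their A entries. Rows 1 and 3 agree on B; apply B→DE and equate their DE entries. Rows 1 and 3 agree on BDE; apply BDE→A and equate their A entries. Rows 1 and 2 agree on DE; apply DE→AC and equate their AC entries. Rows 1 and 2 agree on AC; apply AC→B and equate their B entries. Row 1 is now all distinguished symbols — the join is lossless.
Dependency preservation: the restricted closure of {AC} across the fragments never reaches {B}, so AC → B cannot be enforced without a join — not preserved.

lossless but not dependency-preserving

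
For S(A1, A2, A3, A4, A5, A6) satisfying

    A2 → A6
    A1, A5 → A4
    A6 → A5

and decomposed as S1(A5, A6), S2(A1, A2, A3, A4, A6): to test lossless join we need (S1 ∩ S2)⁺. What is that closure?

A5, A6

S1 ∩ S2 = {A6}.
A6 → A5 applies, adding A5
Closure: {A5, A6}.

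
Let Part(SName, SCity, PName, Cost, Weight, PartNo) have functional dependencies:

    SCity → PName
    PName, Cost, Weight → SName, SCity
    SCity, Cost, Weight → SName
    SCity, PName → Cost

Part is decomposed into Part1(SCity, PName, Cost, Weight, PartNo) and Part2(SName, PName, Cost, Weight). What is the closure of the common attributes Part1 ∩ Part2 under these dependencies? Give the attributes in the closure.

Part1 ∩ Part2 = {PName, Cost, Weight}.
PName, Cost, Weight → SName, SCity applies, adding SName, SCity
Closure: {SName, SCity, PName, Cost, Weight}.

SName, SCity, PName, Cost, Weight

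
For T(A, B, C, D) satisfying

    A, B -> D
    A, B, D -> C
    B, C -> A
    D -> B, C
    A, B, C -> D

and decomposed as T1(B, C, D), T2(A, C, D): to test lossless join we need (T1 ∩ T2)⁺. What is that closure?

A, B, C, D

T1 ∩ T2 = {C, D}.
D → B, C applies, adding B
B, C → A applies, adding A
Closure: {A, B, C, D}.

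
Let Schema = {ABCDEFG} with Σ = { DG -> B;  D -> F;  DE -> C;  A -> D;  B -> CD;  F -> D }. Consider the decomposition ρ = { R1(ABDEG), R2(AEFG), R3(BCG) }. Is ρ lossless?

Yes

Chase test. Columns are ABCDEFG; row i has aⱼ where attribute j ∈ Ri, else bᵢⱼ.
Initial tableau (one row per fragment):
  row 1: a1 a2 b13 a4 a5 b16 a7
  row 2: a1 b22 b23 b24 a5 a6 a7
  row 3: b31 a2 a3 b34 b35 b36 a7
Rows 1 and 2 agree on A; apply A→D and equate their D entries.
Rows 1 and 3 agree on B; apply B→CD and equate their CD entries.
Rows 1 and 2 agree on DG; apply DG→B and equate their B entries.
Rows 1 and 2 agree on D; apply D→F and equate their F entries.
Rows 1 and 3 agree on D; apply D→F and equate their F entries.
Rows 1 and 2 agree on DE; apply DE→C and equate their C entries.
Row 1 is now all distinguished symbols — the join is lossless.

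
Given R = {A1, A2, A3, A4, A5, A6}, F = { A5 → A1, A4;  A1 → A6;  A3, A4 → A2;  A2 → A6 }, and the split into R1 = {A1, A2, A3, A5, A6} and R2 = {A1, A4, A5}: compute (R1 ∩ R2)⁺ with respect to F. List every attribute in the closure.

A1, A4, A5, A6

R1 ∩ R2 = {A1, A5}.
A5 → A1, A4 applies, adding A4
A1 → A6 applies, adding A6
Closure: {A1, A4, A5, A6}.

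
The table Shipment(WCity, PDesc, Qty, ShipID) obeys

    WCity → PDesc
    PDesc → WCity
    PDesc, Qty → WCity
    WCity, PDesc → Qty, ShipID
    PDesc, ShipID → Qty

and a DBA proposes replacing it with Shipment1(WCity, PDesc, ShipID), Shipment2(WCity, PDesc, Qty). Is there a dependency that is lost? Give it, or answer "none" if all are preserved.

none

WCity → PDesc lies within Shipment1.
PDesc → WCity lies within Shipment1.
PDesc, Qty → WCity lies within Shipment2.
WCity, PDesc → Qty, ShipID: restricted closure across fragments reaches Qty, ShipID.
PDesc, ShipID → Qty: restricted closure across fragments reaches Qty.
Every dependency is enforceable on the fragments, so the decomposition is dependency-preserving.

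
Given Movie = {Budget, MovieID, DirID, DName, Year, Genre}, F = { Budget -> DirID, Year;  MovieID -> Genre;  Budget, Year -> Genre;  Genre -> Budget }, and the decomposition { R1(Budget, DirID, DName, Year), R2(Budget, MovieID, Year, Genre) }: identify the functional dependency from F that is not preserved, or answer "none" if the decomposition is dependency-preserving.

none

Budget → DirID, Year lies within R1.
MovieID → Genre lies within R2.
Budget, Year → Genre lies within R2.
Genre → Budget lies within R2.
Every dependency is enforceable on the fragments, so the decomposition is dependency-preserving.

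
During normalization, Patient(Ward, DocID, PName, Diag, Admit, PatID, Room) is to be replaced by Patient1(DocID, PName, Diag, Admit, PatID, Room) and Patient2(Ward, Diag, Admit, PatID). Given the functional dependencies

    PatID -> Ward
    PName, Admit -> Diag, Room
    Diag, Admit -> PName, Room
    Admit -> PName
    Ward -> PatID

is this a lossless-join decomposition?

Common attributes: Patient1 ∩ Patient2 = {Diag, Admit, PatID}.
Closure of {Diag, Admit, PatID}: PatID → Ward applies, adding Ward; Diag, Admit → PName, Room applies, adding PName, Room. So (Diag, Admit, PatID)⁺ = {Ward, PName, Diag, Admit, PatID, Room}.
This closure contains every attribute of Patient2, so Patient1 ∩ Patient2 → Patient2. The join is lossless.

Yes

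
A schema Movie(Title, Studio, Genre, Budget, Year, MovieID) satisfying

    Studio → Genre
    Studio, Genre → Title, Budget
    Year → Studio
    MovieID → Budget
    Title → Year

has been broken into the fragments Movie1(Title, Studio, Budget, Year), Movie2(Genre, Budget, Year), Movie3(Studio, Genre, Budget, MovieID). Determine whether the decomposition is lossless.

Yes

Chase test. Columns are Title, Studio, Genre, Budget, Year, MovieID; row i has aⱼ where attribute j ∈ Moviei, else bᵢⱼ.
Initial tableau (one row per fragment):
  row 1: a1 a2 b13 a4 a5 b16
  row 2: b21 b22 a3 a4 a5 b26
  row 3: b31 a2 a3 a4 b35 a6
Rows 1 and 3 agree on Studio; apply Studio→Genre and equate their Genre entries.
Rows 1 and 3 agree on Studio, Genre; apply Studio, Genre→Title, Budget and equate their Title, Budget entries.
Rows 1 and 2 agree on Year; apply Year→Studio and equate their Studio entries.
Rows 1 and 3 agree on Title; apply Title→Year and equate their Year entries.
Rows 1 and 2 agree on Studio, Genre; apply Studio, Genre→Title, Budget and equate their Title, Budget entries.
Row 3 is now all distinguished symbols — the join is lossless.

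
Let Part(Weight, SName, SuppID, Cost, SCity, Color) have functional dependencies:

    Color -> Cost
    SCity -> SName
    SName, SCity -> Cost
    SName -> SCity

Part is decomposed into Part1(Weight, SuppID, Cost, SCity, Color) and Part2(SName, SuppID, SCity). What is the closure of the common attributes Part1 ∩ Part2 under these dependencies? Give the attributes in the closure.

Part1 ∩ Part2 = {SuppID, SCity}.
SCity → SName applies, adding SName
SName, SCity → Cost applies, adding Cost
Closure: {SName, SuppID, Cost, SCity}.

SName, SuppID, Cost, SCity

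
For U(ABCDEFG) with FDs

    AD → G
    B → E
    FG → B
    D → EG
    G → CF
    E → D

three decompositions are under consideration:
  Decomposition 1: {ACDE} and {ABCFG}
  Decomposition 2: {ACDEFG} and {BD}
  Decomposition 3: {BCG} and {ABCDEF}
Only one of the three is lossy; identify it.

Decomposition 1

Decomposition 1: common = {AC}, closure = {AC} → lossy.
Decomposition 2: common = {D}, closure = {BCDEFG} → lossless.
Decomposition 3: common = {BC}, closure = {BCDEFG} → lossless.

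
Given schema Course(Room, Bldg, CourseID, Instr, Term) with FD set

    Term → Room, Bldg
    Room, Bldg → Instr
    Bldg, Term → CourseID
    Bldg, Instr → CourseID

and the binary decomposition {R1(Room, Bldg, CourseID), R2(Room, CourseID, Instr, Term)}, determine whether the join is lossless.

No

Common attributes: R1 ∩ R2 = {Room, CourseID}.
No dependency enlarges {Room, CourseID}, so (Room, CourseID)⁺ = {Room, CourseID}.
The closure contains neither all of R1 = {Room, Bldg, CourseID} nor all of R2 = {Room, CourseID, Instr, Term}, so the common attributes are not a superkey of either fragment. The join is lossy.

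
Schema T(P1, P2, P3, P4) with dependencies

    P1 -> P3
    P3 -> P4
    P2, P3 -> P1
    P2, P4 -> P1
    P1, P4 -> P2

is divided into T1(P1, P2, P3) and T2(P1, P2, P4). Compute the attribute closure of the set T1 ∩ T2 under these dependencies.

P1, P2, P3, P4

T1 ∩ T2 = {P1, P2}.
P1 → P3 applies, adding P3
P3 → P4 applies, adding P4
Closure: {P1, P2, P3, P4}.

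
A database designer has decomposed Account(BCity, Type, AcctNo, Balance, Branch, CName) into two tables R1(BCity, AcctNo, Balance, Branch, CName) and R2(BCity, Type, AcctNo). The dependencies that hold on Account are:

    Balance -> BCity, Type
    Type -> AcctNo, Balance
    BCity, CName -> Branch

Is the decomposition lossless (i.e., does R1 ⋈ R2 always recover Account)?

Common attributes: R1 ∩ R2 = {BCity, AcctNo}.
No dependency enlarges {BCity, AcctNo}, so (BCity, AcctNo)⁺ = {BCity, AcctNo}.
The closure contains neither all of R1 = {BCity, AcctNo, Balance, Branch, CName} nor all of R2 = {BCity, Type, AcctNo}, so the common attributes are not a superkey of either fragment. The join is lossy.

No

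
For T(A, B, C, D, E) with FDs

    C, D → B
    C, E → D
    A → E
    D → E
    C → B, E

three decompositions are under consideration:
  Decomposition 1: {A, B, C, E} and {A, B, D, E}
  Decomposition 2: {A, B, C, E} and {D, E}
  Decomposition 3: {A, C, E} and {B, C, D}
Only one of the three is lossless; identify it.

Decomposition 3

Decomposition 1: common = {A, B, E}, closure = {A, B, E} → lossy.
Decomposition 2: common = {E}, closure = {E} → lossy.
Decomposition 3: common = {C}, closure = {B, C, D, E} → lossless.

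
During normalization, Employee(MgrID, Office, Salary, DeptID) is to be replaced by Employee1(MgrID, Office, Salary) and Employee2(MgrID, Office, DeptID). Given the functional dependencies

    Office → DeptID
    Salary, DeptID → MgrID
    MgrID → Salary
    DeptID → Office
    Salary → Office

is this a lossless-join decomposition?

Yes

Common attributes: Employee1 ∩ Employee2 = {MgrID, Office}.
Closure of {MgrID, Office}: Office → DeptID applies, adding DeptID; MgrID → Salary applies, adding Salary. So (MgrID, Office)⁺ = {MgrID, Office, Salary, DeptID}.
This closure contains every attribute of Employee1, so Employee1 ∩ Employee2 → Employee1. The join is lossless.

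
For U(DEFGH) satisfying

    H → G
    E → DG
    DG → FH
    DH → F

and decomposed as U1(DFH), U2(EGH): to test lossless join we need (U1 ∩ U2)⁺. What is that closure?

GH

U1 ∩ U2 = {H}.
H → G applies, adding G
Closure: {GH}.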